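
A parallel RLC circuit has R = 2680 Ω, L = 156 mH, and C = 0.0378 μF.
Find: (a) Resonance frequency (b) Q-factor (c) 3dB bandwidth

Step 1 — Resonance: ω₀ = 1/√(LC) = 1/√(0.156·3.78e-08) = 1.302e+04 rad/s.
Step 2 — f₀ = ω₀/(2π) = 2073 Hz.
Step 3 — Parallel Q: Q = R/(ω₀L) = 2680/(1.302e+04·0.156) = 1.319.
Step 4 — Bandwidth: Δω = ω₀/Q = 9871 rad/s; BW = Δω/(2π) = 1571 Hz.

(a) f₀ = 2073 Hz  (b) Q = 1.319  (c) BW = 1571 Hz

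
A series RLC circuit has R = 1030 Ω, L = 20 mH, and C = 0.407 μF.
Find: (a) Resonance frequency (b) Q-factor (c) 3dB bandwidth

Step 1 — Resonance: ω₀ = 1/√(LC) = 1/√(0.02·4.07e-07) = 1.108e+04 rad/s.
Step 2 — f₀ = ω₀/(2π) = 1764 Hz.
Step 3 — Series Q: Q = ω₀L/R = 1.108e+04·0.02/1030 = 0.2152.
Step 4 — Bandwidth: Δω = ω₀/Q = 5.15e+04 rad/s; BW = Δω/(2π) = 8196 Hz.

(a) f₀ = 1764 Hz  (b) Q = 0.2152  (c) BW = 8196 Hz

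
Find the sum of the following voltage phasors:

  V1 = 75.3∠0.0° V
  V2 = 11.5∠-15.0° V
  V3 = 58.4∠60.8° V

Step 1 — Convert each phasor to rectangular form:
  V1 = 75.3·(cos(0.0°) + j·sin(0.0°)) = 75.3 V
  V2 = 11.5·(cos(-15.0°) + j·sin(-15.0°)) = 11.11 - j2.976 V
  V3 = 58.4·(cos(60.8°) + j·sin(60.8°)) = 28.49 + j50.98 V
Step 2 — Sum components: V_total = 114.9 + j48 V.
Step 3 — Convert to polar: |V_total| = 124.5 V, ∠V_total = 22.7°.

V_total = 124.5∠22.7° V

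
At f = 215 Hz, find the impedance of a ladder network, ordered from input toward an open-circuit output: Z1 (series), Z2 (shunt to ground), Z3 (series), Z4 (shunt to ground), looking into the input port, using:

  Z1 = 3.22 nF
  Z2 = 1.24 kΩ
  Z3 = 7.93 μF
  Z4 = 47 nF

Step 1 — Angular frequency: ω = 2π·f = 2π·215 = 1351 rad/s.
Step 2 — Component impedances:
  Z1: Z = 1/(jωC) = -j/(ω·C) = 0 - j2.299e+05 Ω
  Z2: Z = R = 1240 Ω
  Z3: Z = 1/(jωC) = -j/(ω·C) = 0 - j93.35 Ω
  Z4: Z = 1/(jωC) = -j/(ω·C) = 0 - j1.575e+04 Ω
Step 3 — Ladder network (open output): work backward from the far end, alternating series and parallel combinations. Z_in = 1232 - j2.3e+05 Ω = 2.3e+05∠-89.7° Ω.

Z = 1232 - j2.3e+05 Ω = 2.3e+05∠-89.7° Ω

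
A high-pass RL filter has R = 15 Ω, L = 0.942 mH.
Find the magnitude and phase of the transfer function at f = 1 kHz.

Step 1 — Angular frequency: ω = 2π·1000 = 6283 rad/s.
Step 2 — Transfer function: H(jω) = jωL/(R + jωL).
Step 3 — Numerator jωL = j·5.919; denominator R + jωL = 15 + j5.919.
Step 4 — H = 0.1347 + j0.3414.
Step 5 — Magnitude: |H| = 0.367 (-8.7 dB); phase: φ = 68.5°.

|H| = 0.367 (-8.7 dB), φ = 68.5°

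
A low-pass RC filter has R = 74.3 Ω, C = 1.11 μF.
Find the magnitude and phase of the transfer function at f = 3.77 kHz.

Step 1 — Angular frequency: ω = 2π·3770 = 2.369e+04 rad/s.
Step 2 — Transfer function: H(jω) = 1/(1 + jωRC).
Step 3 — Denominator: 1 + jωRC = 1 + j·2.369e+04·74.3·1.11e-06 = 1 + j1.954.
Step 4 — H = 0.2076 - j0.4056.
Step 5 — Magnitude: |H| = 0.4557 (-6.8 dB); phase: φ = -62.9°.

|H| = 0.4557 (-6.8 dB), φ = -62.9°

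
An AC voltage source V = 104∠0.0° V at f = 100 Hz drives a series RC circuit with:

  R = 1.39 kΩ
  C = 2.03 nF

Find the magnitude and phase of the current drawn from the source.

Step 1 — Angular frequency: ω = 2π·f = 2π·100 = 628.3 rad/s.
Step 2 — Component impedances:
  R: Z = R = 1390 Ω
  C: Z = 1/(jωC) = -j/(ω·C) = 0 - j7.84e+05 Ω
Step 3 — Series combination: Z_total = R + C = 1390 - j7.84e+05 Ω = 7.84e+05∠-89.9° Ω.
Step 4 — Source phasor: V = 104∠0.0° V = 104 V.
Step 5 — Ohm's law: I = V / Z_total = (104) / (1390 - j7.84e+05) = 2.352e-07 + j0.0001327 A.
Step 6 — Convert to polar: |I| = 0.0001327 A, ∠I = 89.9°.

I = 0.0001327∠89.9° A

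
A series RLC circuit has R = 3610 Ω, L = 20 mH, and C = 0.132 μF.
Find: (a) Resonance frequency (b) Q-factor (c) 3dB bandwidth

Step 1 — Resonance: ω₀ = 1/√(LC) = 1/√(0.02·1.32e-07) = 1.946e+04 rad/s.
Step 2 — f₀ = ω₀/(2π) = 3098 Hz.
Step 3 — Series Q: Q = ω₀L/R = 1.946e+04·0.02/3610 = 0.1078.
Step 4 — Bandwidth: Δω = ω₀/Q = 1.805e+05 rad/s; BW = Δω/(2π) = 2.873e+04 Hz.

(a) f₀ = 3098 Hz  (b) Q = 0.1078  (c) BW = 2.873e+04 Hz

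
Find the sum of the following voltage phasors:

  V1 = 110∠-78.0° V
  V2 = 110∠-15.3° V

Step 1 — Convert each phasor to rectangular form:
  V1 = 110·(cos(-78.0°) + j·sin(-78.0°)) = 22.87 - j107.6 V
  V2 = 110·(cos(-15.3°) + j·sin(-15.3°)) = 106.1 - j29.03 V
Step 2 — Sum components: V_total = 129 - j136.6 V.
Step 3 — Convert to polar: |V_total| = 187.9 V, ∠V_total = -46.6°.

V_total = 187.9∠-46.6° V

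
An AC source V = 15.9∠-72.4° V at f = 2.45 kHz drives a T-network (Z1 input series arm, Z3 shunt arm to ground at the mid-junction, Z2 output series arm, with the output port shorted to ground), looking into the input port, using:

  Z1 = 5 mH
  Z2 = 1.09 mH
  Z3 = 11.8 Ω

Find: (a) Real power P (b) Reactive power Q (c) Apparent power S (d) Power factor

Step 1 — Angular frequency: ω = 2π·f = 2π·2450 = 1.539e+04 rad/s.
Step 2 — Component impedances:
  Z1: Z = jωL = j·1.539e+04·0.005 = 0 + j76.97 Ω
  Z2: Z = jωL = j·1.539e+04·0.00109 = 0 + j16.78 Ω
  Z3: Z = R = 11.8 Ω
Step 3 — With the output port shorted to ground, the output series arm Z2 runs from the junction to ground; the shunt arm Z3 also runs from the junction to ground. They appear in parallel: Z3 || Z2 = 7.895 + j5.552 Ω.
Step 4 — Series with input arm Z1: Z_in = Z1 + (Z3 || Z2) = 7.895 + j82.52 Ω = 82.9∠84.5° Ω.
Step 5 — Source phasor: V = 15.9∠-72.4° V = 4.808 - j15.16 V.
Step 6 — Current: I = V / Z = -0.1765 - j0.07514 A = 0.1918∠-156.9° A.
Step 7 — Complex power: S = V·I* = 0.2905 + j3.036 VA.
Step 8 — Real power: P = Re(S) = 0.2905 W.
Step 9 — Reactive power: Q = Im(S) = 3.036 VAR.
Step 10 — Apparent power: |S| = 3.05 VA.
Step 11 — Power factor: PF = P/|S| = 0.09524 (lagging).

(a) P = 0.2905 W  (b) Q = 3.036 VAR  (c) S = 3.05 VA  (d) PF = 0.09524 (lagging)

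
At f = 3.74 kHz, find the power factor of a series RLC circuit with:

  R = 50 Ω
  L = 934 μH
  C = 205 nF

Step 1 — Angular frequency: ω = 2π·f = 2π·3740 = 2.35e+04 rad/s.
Step 2 — Component impedances:
  R: Z = R = 50 Ω
  L: Z = jωL = j·2.35e+04·0.000934 = 0 + j21.95 Ω
  C: Z = 1/(jωC) = -j/(ω·C) = 0 - j207.6 Ω
Step 3 — Series combination: Z_total = R + L + C = 50 - j185.6 Ω = 192.3∠-74.9° Ω.
Step 4 — Power factor: PF = cos(φ) = Re(Z)/|Z| = 50/192.25 = 0.2601.
Step 5 — Type: Im(Z) = -185.6 ⇒ leading (phase φ = -74.9°).

PF = 0.2601 (leading, φ = -74.9°)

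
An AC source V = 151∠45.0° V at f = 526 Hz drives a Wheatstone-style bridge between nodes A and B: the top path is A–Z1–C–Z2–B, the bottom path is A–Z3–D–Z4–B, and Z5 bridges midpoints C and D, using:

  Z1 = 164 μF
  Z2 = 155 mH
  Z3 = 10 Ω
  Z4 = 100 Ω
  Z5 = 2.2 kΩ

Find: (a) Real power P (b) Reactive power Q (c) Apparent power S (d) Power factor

Step 1 — Angular frequency: ω = 2π·f = 2π·526 = 3305 rad/s.
Step 2 — Component impedances:
  Z1: Z = 1/(jωC) = -j/(ω·C) = 0 - j1.845 Ω
  Z2: Z = jωL = j·3305·0.155 = 0 + j512.3 Ω
  Z3: Z = R = 10 Ω
  Z4: Z = R = 100 Ω
  Z5: Z = R = 2200 Ω
Step 3 — Bridge requires nodal analysis (the Z5 bridge couples midpoints C and D, so the two paths cannot be reduced to a simple series/parallel combination). Setting node B to ground and injecting 1 A at node A, the 3-node admittance system at A, C, D solves to V_A = Z_AB = 105.1 + j22.63 Ω = 107.5∠12.2° Ω.
Step 4 — Source phasor: V = 151∠45.0° V = 106.8 + j106.8 V.
Step 5 — Current: I = V / Z = 1.18 + j0.7619 A = 1.405∠32.8° A.
Step 6 — Complex power: S = V·I* = 207.4 + j44.67 VA.
Step 7 — Real power: P = Re(S) = 207.4 W.
Step 8 — Reactive power: Q = Im(S) = 44.67 VAR.
Step 9 — Apparent power: |S| = 212.1 VA.
Step 10 — Power factor: PF = P/|S| = 0.9776 (lagging).

(a) P = 207.4 W  (b) Q = 44.67 VAR  (c) S = 212.1 VA  (d) PF = 0.9776 (lagging)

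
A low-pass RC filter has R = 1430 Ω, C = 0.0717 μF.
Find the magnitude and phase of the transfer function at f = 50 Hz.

Step 1 — Angular frequency: ω = 2π·50 = 314.2 rad/s.
Step 2 — Transfer function: H(jω) = 1/(1 + jωRC).
Step 3 — Denominator: 1 + jωRC = 1 + j·314.2·1430·7.17e-08 = 1 + j0.03221.
Step 4 — H = 0.999 - j0.03218.
Step 5 — Magnitude: |H| = 0.9995 (-0.0 dB); phase: φ = -1.8°.

|H| = 0.9995 (-0.0 dB), φ = -1.8°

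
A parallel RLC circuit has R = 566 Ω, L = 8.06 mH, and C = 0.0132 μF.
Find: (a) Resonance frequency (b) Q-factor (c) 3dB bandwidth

Step 1 — Resonance: ω₀ = 1/√(LC) = 1/√(0.00806·1.32e-08) = 9.695e+04 rad/s.
Step 2 — f₀ = ω₀/(2π) = 1.543e+04 Hz.
Step 3 — Parallel Q: Q = R/(ω₀L) = 566/(9.695e+04·0.00806) = 0.7243.
Step 4 — Bandwidth: Δω = ω₀/Q = 1.338e+05 rad/s; BW = Δω/(2π) = 2.13e+04 Hz.

(a) f₀ = 1.543e+04 Hz  (b) Q = 0.7243  (c) BW = 2.13e+04 Hz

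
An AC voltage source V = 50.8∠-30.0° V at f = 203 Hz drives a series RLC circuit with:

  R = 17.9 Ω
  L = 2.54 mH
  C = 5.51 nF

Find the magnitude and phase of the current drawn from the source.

Step 1 — Angular frequency: ω = 2π·f = 2π·203 = 1275 rad/s.
Step 2 — Component impedances:
  R: Z = R = 17.9 Ω
  L: Z = jωL = j·1275·0.00254 = 0 + j3.24 Ω
  C: Z = 1/(jωC) = -j/(ω·C) = 0 - j1.423e+05 Ω
Step 3 — Series combination: Z_total = R + L + C = 17.9 - j1.423e+05 Ω = 1.423e+05∠-90.0° Ω.
Step 4 — Source phasor: V = 50.8∠-30.0° V = 43.99 - j25.4 V.
Step 5 — Ohm's law: I = V / Z_total = (43.99 - j25.4) / (17.9 - j1.423e+05) = 0.0001786 + j0.0003092 A.
Step 6 — Convert to polar: |I| = 0.000357 A, ∠I = 60.0°.

I = 0.000357∠60.0° A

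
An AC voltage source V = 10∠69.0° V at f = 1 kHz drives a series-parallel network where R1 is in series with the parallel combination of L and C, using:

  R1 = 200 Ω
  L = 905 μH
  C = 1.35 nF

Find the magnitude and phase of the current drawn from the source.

Step 1 — Angular frequency: ω = 2π·f = 2π·1000 = 6283 rad/s.
Step 2 — Component impedances:
  R1: Z = R = 200 Ω
  L: Z = jωL = j·6283·0.000905 = 0 + j5.686 Ω
  C: Z = 1/(jωC) = -j/(ω·C) = 0 - j1.179e+05 Ω
Step 3 — Parallel branch: L || C = 1/(1/L + 1/C) = 0 + j5.687 Ω.
Step 4 — Series with R1: Z_total = R1 + (L || C) = 200 + j5.687 Ω = 200.1∠1.6° Ω.
Step 5 — Source phasor: V = 10∠69.0° V = 3.584 + j9.336 V.
Step 6 — Ohm's law: I = V / Z_total = (3.584 + j9.336) / (200 + j5.687) = 0.01923 + j0.04613 A.
Step 7 — Convert to polar: |I| = 0.04998 A, ∠I = 67.4°.

I = 0.04998∠67.4° A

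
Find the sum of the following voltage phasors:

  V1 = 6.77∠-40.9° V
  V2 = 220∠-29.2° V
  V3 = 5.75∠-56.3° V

Step 1 — Convert each phasor to rectangular form:
  V1 = 6.77·(cos(-40.9°) + j·sin(-40.9°)) = 5.117 - j4.433 V
  V2 = 220·(cos(-29.2°) + j·sin(-29.2°)) = 192 - j107.3 V
  V3 = 5.75·(cos(-56.3°) + j·sin(-56.3°)) = 3.19 - j4.784 V
Step 2 — Sum components: V_total = 200.4 - j116.5 V.
Step 3 — Convert to polar: |V_total| = 231.8 V, ∠V_total = -30.2°.

V_total = 231.8∠-30.2° V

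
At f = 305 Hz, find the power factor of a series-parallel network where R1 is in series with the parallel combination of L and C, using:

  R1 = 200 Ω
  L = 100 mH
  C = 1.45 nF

Step 1 — Angular frequency: ω = 2π·f = 2π·305 = 1916 rad/s.
Step 2 — Component impedances:
  R1: Z = R = 200 Ω
  L: Z = jωL = j·1916·0.1 = 0 + j191.6 Ω
  C: Z = 1/(jωC) = -j/(ω·C) = 0 - j3.599e+05 Ω
Step 3 — Parallel branch: L || C = 1/(1/L + 1/C) = 0 + j191.7 Ω.
Step 4 — Series with R1: Z_total = R1 + (L || C) = 200 + j191.7 Ω = 277.1∠43.8° Ω.
Step 5 — Power factor: PF = cos(φ) = Re(Z)/|Z| = 200/277.06 = 0.7219.
Step 6 — Type: Im(Z) = 191.7 ⇒ lagging (phase φ = 43.8°).

PF = 0.7219 (lagging, φ = 43.8°)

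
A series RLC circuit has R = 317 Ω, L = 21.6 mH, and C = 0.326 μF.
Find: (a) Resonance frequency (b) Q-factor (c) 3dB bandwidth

Step 1 — Resonance condition Im(Z)=0 gives ω₀ = 1/√(LC).
Step 2 — ω₀ = 1/√(0.0216·3.26e-07) = 1.192e+04 rad/s.
Step 3 — f₀ = ω₀/(2π) = 1897 Hz.
Step 4 — Series Q: Q = ω₀L/R = 1.192e+04·0.0216/317 = 0.812.
Step 5 — 3dB bandwidth: Δω = ω₀/Q = 1.468e+04 rad/s; BW = Δω/(2π) = 2336 Hz.

(a) f₀ = 1897 Hz  (b) Q = 0.812  (c) BW = 2336 Hz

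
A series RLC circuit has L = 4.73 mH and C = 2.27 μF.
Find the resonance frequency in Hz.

Step 1 — Resonance condition Im(Z)=0 gives ω₀ = 1/√(LC).
Step 2 — ω₀ = 1/√(0.00473·2.27e-06) = 9651 rad/s.
Step 3 — f₀ = ω₀/(2π) = 1536 Hz.

f₀ = 1536 Hz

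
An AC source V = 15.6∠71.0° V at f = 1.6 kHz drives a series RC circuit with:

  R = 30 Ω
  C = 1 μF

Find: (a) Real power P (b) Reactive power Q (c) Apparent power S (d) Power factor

Step 1 — Angular frequency: ω = 2π·f = 2π·1600 = 1.005e+04 rad/s.
Step 2 — Component impedances:
  R: Z = R = 30 Ω
  C: Z = 1/(jωC) = -j/(ω·C) = 0 - j99.47 Ω
Step 3 — Series combination: Z_total = R + C = 30 - j99.47 Ω = 103.9∠-73.2° Ω.
Step 4 — Source phasor: V = 15.6∠71.0° V = 5.079 + j14.75 V.
Step 5 — Current: I = V / Z = -0.1218 + j0.08779 A = 0.1501∠144.2° A.
Step 6 — Complex power: S = V·I* = 0.6763 - j2.243 VA.
Step 7 — Real power: P = Re(S) = 0.6763 W.
Step 8 — Reactive power: Q = Im(S) = -2.243 VAR.
Step 9 — Apparent power: |S| = 2.342 VA.
Step 10 — Power factor: PF = P/|S| = 0.2887 (leading).

(a) P = 0.6763 W  (b) Q = -2.243 VAR  (c) S = 2.342 VA  (d) PF = 0.2887 (leading)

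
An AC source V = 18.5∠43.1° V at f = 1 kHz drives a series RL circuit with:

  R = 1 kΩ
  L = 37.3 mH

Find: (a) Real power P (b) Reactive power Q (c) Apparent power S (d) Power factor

Step 1 — Angular frequency: ω = 2π·f = 2π·1000 = 6283 rad/s.
Step 2 — Component impedances:
  R: Z = R = 1000 Ω
  L: Z = jωL = j·6283·0.0373 = 0 + j234.4 Ω
Step 3 — Series combination: Z_total = R + L = 1000 + j234.4 Ω = 1027∠13.2° Ω.
Step 4 — Source phasor: V = 18.5∠43.1° V = 13.51 + j12.64 V.
Step 5 — Current: I = V / Z = 0.01561 + j0.008981 A = 0.01801∠29.9° A.
Step 6 — Complex power: S = V·I* = 0.3244 + j0.07603 VA.
Step 7 — Real power: P = Re(S) = 0.3244 W.
Step 8 — Reactive power: Q = Im(S) = 0.07603 VAR.
Step 9 — Apparent power: |S| = 0.3332 VA.
Step 10 — Power factor: PF = P/|S| = 0.9736 (lagging).

(a) P = 0.3244 W  (b) Q = 0.07603 VAR  (c) S = 0.3332 VA  (d) PF = 0.9736 (lagging)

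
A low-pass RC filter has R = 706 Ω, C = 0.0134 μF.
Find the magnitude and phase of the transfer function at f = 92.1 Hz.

Step 1 — Angular frequency: ω = 2π·92.1 = 578.7 rad/s.
Step 2 — Transfer function: H(jω) = 1/(1 + jωRC).
Step 3 — Denominator: 1 + jωRC = 1 + j·578.7·706·1.34e-08 = 1 + j0.005475.
Step 4 — H = 1 - j0.005474.
Step 5 — Magnitude: |H| = 1 (-0.0 dB); phase: φ = -0.3°.

|H| = 1 (-0.0 dB), φ = -0.3°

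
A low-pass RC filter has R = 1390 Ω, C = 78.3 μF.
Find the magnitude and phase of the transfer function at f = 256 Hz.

Step 1 — Angular frequency: ω = 2π·256 = 1608 rad/s.
Step 2 — Transfer function: H(jω) = 1/(1 + jωRC).
Step 3 — Denominator: 1 + jωRC = 1 + j·1608·1390·7.83e-05 = 1 + j175.1.
Step 4 — H = 3.263e-05 - j0.005712.
Step 5 — Magnitude: |H| = 0.005712 (-44.9 dB); phase: φ = -89.7°.

|H| = 0.005712 (-44.9 dB), φ = -89.7°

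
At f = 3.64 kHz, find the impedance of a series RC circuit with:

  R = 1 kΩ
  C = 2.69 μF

Step 1 — Angular frequency: ω = 2π·f = 2π·3640 = 2.287e+04 rad/s.
Step 2 — Component impedances:
  R: Z = R = 1000 Ω
  C: Z = 1/(jωC) = -j/(ω·C) = 0 - j16.25 Ω
Step 3 — Series combination: Z_total = R + C = 1000 - j16.25 Ω = 1000∠-0.9° Ω.

Z = 1000 - j16.25 Ω = 1000∠-0.9° Ω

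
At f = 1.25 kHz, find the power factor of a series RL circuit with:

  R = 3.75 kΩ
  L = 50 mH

Step 1 — Angular frequency: ω = 2π·f = 2π·1250 = 7854 rad/s.
Step 2 — Component impedances:
  R: Z = R = 3750 Ω
  L: Z = jωL = j·7854·0.05 = 0 + j392.7 Ω
Step 3 — Series combination: Z_total = R + L = 3750 + j392.7 Ω = 3771∠6.0° Ω.
Step 4 — Power factor: PF = cos(φ) = Re(Z)/|Z| = 3750/3770.5 = 0.9946.
Step 5 — Type: Im(Z) = 392.7 ⇒ lagging (phase φ = 6.0°).

PF = 0.9946 (lagging, φ = 6.0°)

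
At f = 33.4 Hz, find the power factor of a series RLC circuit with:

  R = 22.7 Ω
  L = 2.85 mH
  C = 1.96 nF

Step 1 — Angular frequency: ω = 2π·f = 2π·33.4 = 209.9 rad/s.
Step 2 — Component impedances:
  R: Z = R = 22.7 Ω
  L: Z = jωL = j·209.9·0.00285 = 0 + j0.5981 Ω
  C: Z = 1/(jωC) = -j/(ω·C) = 0 - j2.431e+06 Ω
Step 3 — Series combination: Z_total = R + L + C = 22.7 - j2.431e+06 Ω = 2.431e+06∠-90.0° Ω.
Step 4 — Power factor: PF = cos(φ) = Re(Z)/|Z| = 22.7/2.4312e+06 = 9.337e-06.
Step 5 — Type: Im(Z) = -2.431e+06 ⇒ leading (phase φ = -90.0°).

PF = 9.337e-06 (leading, φ = -90.0°)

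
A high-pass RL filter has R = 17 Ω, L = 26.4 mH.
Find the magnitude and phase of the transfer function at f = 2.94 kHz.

Step 1 — Angular frequency: ω = 2π·2940 = 1.847e+04 rad/s.
Step 2 — Transfer function: H(jω) = jωL/(R + jωL).
Step 3 — Numerator jωL = j·487.7; denominator R + jωL = 17 + j487.7.
Step 4 — H = 0.9988 + j0.03482.
Step 5 — Magnitude: |H| = 0.9994 (-0.0 dB); phase: φ = 2.0°.

|H| = 0.9994 (-0.0 dB), φ = 2.0°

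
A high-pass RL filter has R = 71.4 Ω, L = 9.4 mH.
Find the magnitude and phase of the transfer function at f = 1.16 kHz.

Step 1 — Angular frequency: ω = 2π·1160 = 7288 rad/s.
Step 2 — Transfer function: H(jω) = jωL/(R + jωL).
Step 3 — Numerator jωL = j·68.51; denominator R + jωL = 71.4 + j68.51.
Step 4 — H = 0.4794 + j0.4996.
Step 5 — Magnitude: |H| = 0.6924 (-3.2 dB); phase: φ = 46.2°.

|H| = 0.6924 (-3.2 dB), φ = 46.2°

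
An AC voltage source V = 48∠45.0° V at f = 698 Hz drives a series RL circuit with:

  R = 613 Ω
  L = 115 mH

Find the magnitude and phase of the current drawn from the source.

Step 1 — Angular frequency: ω = 2π·f = 2π·698 = 4386 rad/s.
Step 2 — Component impedances:
  R: Z = R = 613 Ω
  L: Z = jωL = j·4386·0.115 = 0 + j504.4 Ω
Step 3 — Series combination: Z_total = R + L = 613 + j504.4 Ω = 793.8∠39.4° Ω.
Step 4 — Source phasor: V = 48∠45.0° V = 33.94 + j33.94 V.
Step 5 — Ohm's law: I = V / Z_total = (33.94 + j33.94) / (613 + j504.4) = 0.06018 + j0.005852 A.
Step 6 — Convert to polar: |I| = 0.06047 A, ∠I = 5.6°.

I = 0.06047∠5.6° A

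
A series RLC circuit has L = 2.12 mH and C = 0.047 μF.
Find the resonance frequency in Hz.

Step 1 — Resonance condition Im(Z)=0 gives ω₀ = 1/√(LC).
Step 2 — ω₀ = 1/√(0.00212·4.7e-08) = 1.002e+05 rad/s.
Step 3 — f₀ = ω₀/(2π) = 1.594e+04 Hz.

f₀ = 1.594e+04 Hz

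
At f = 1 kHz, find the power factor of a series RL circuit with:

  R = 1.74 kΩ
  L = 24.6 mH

Step 1 — Angular frequency: ω = 2π·f = 2π·1000 = 6283 rad/s.
Step 2 — Component impedances:
  R: Z = R = 1740 Ω
  L: Z = jωL = j·6283·0.0246 = 0 + j154.6 Ω
Step 3 — Series combination: Z_total = R + L = 1740 + j154.6 Ω = 1747∠5.1° Ω.
Step 4 — Power factor: PF = cos(φ) = Re(Z)/|Z| = 1740/1746.9 = 0.9961.
Step 5 — Type: Im(Z) = 154.6 ⇒ lagging (phase φ = 5.1°).

PF = 0.9961 (lagging, φ = 5.1°)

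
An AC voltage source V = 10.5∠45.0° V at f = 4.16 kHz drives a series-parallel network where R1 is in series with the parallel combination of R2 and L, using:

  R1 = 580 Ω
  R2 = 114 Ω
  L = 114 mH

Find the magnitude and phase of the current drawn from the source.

Step 1 — Angular frequency: ω = 2π·f = 2π·4160 = 2.614e+04 rad/s.
Step 2 — Component impedances:
  R1: Z = R = 580 Ω
  R2: Z = R = 114 Ω
  L: Z = jωL = j·2.614e+04·0.114 = 0 + j2980 Ω
Step 3 — Parallel branch: R2 || L = 1/(1/R2 + 1/L) = 113.8 + j4.355 Ω.
Step 4 — Series with R1: Z_total = R1 + (R2 || L) = 693.8 + j4.355 Ω = 693.8∠0.4° Ω.
Step 5 — Source phasor: V = 10.5∠45.0° V = 7.425 + j7.425 V.
Step 6 — Ohm's law: I = V / Z_total = (7.425 + j7.425) / (693.8 + j4.355) = 0.01077 + j0.01063 A.
Step 7 — Convert to polar: |I| = 0.01513 A, ∠I = 44.6°.

I = 0.01513∠44.6° A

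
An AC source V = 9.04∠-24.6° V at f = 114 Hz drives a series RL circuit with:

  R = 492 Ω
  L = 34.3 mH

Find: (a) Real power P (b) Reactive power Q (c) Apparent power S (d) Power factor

Step 1 — Angular frequency: ω = 2π·f = 2π·114 = 716.3 rad/s.
Step 2 — Component impedances:
  R: Z = R = 492 Ω
  L: Z = jωL = j·716.3·0.0343 = 0 + j24.57 Ω
Step 3 — Series combination: Z_total = R + L = 492 + j24.57 Ω = 492.6∠2.9° Ω.
Step 4 — Source phasor: V = 9.04∠-24.6° V = 8.219 - j3.763 V.
Step 5 — Current: I = V / Z = 0.01628 - j0.008462 A = 0.01835∠-27.5° A.
Step 6 — Complex power: S = V·I* = 0.1657 + j0.008274 VA.
Step 7 — Real power: P = Re(S) = 0.1657 W.
Step 8 — Reactive power: Q = Im(S) = 0.008274 VAR.
Step 9 — Apparent power: |S| = 0.1659 VA.
Step 10 — Power factor: PF = P/|S| = 0.9988 (lagging).

(a) P = 0.1657 W  (b) Q = 0.008274 VAR  (c) S = 0.1659 VA  (d) PF = 0.9988 (lagging)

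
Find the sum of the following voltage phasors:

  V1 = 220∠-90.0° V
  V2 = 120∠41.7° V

Step 1 — Convert each phasor to rectangular form:
  V1 = 220·(cos(-90.0°) + j·sin(-90.0°)) = 0 - j220 V
  V2 = 120·(cos(41.7°) + j·sin(41.7°)) = 89.6 + j79.83 V
Step 2 — Sum components: V_total = 89.6 - j140.2 V.
Step 3 — Convert to polar: |V_total| = 166.4 V, ∠V_total = -57.4°.

V_total = 166.4∠-57.4° V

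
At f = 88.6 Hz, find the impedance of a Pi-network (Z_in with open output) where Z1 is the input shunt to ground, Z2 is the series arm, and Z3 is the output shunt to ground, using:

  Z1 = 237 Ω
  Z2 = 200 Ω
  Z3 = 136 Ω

Step 1 — Angular frequency: ω = 2π·f = 2π·88.6 = 556.7 rad/s.
Step 2 — Component impedances:
  Z1: Z = R = 237 Ω
  Z2: Z = R = 200 Ω
  Z3: Z = R = 136 Ω
Step 3 — With open output, the series arm Z2 and the output shunt Z3 appear in series to ground: Z2 + Z3 = 336 Ω.
Step 4 — Parallel with input shunt Z1: Z_in = Z1 || (Z2 + Z3) = 139 Ω = 139∠0.0° Ω.

Z = 139 Ω = 139∠0.0° Ω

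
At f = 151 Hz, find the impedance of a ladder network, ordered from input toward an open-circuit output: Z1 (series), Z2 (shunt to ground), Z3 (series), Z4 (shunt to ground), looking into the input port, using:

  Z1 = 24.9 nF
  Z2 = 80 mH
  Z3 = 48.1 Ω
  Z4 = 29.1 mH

Step 1 — Angular frequency: ω = 2π·f = 2π·151 = 948.8 rad/s.
Step 2 — Component impedances:
  Z1: Z = 1/(jωC) = -j/(ω·C) = 0 - j4.233e+04 Ω
  Z2: Z = jωL = j·948.8·0.08 = 0 + j75.9 Ω
  Z3: Z = R = 48.1 Ω
  Z4: Z = jωL = j·948.8·0.0291 = 0 + j27.61 Ω
Step 3 — Ladder network (open output): work backward from the far end, alternating series and parallel combinations. Z_in = 21.27 - j4.23e+04 Ω = 4.23e+04∠-90.0° Ω.

Z = 21.27 - j4.23e+04 Ω = 4.23e+04∠-90.0° Ω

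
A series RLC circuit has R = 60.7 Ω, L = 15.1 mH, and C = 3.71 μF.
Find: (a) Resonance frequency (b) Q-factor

Step 1 — Resonance condition Im(Z)=0 gives ω₀ = 1/√(LC).
Step 2 — ω₀ = 1/√(0.0151·3.71e-06) = 4225 rad/s.
Step 3 — f₀ = ω₀/(2π) = 672.4 Hz.
Step 4 — Series Q: Q = ω₀L/R = 4225·0.0151/60.7 = 1.051.

(a) f₀ = 672.4 Hz  (b) Q = 1.051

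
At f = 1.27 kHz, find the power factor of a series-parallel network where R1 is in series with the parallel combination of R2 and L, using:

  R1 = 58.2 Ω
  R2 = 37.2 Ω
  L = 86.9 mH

Step 1 — Angular frequency: ω = 2π·f = 2π·1270 = 7980 rad/s.
Step 2 — Component impedances:
  R1: Z = R = 58.2 Ω
  R2: Z = R = 37.2 Ω
  L: Z = jωL = j·7980·0.0869 = 0 + j693.4 Ω
Step 3 — Parallel branch: R2 || L = 1/(1/R2 + 1/L) = 37.09 + j1.99 Ω.
Step 4 — Series with R1: Z_total = R1 + (R2 || L) = 95.29 + j1.99 Ω = 95.31∠1.2° Ω.
Step 5 — Power factor: PF = cos(φ) = Re(Z)/|Z| = 95.29/95.31 = 0.9998.
Step 6 — Type: Im(Z) = 1.99 ⇒ lagging (phase φ = 1.2°).

PF = 0.9998 (lagging, φ = 1.2°)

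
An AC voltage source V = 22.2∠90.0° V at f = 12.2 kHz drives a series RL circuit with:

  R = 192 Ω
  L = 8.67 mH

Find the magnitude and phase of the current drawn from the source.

Step 1 — Angular frequency: ω = 2π·f = 2π·1.22e+04 = 7.665e+04 rad/s.
Step 2 — Component impedances:
  R: Z = R = 192 Ω
  L: Z = jωL = j·7.665e+04·0.00867 = 0 + j664.6 Ω
Step 3 — Series combination: Z_total = R + L = 192 + j664.6 Ω = 691.8∠73.9° Ω.
Step 4 — Source phasor: V = 22.2∠90.0° V = 0 + j22.2 V.
Step 5 — Ohm's law: I = V / Z_total = (0 + j22.2) / (192 + j664.6) = 0.03083 + j0.008907 A.
Step 6 — Convert to polar: |I| = 0.03209 A, ∠I = 16.1°.

I = 0.03209∠16.1° A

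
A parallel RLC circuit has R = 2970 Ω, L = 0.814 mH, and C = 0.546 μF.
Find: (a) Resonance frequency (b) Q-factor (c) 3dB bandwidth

Step 1 — Resonance: ω₀ = 1/√(LC) = 1/√(0.000814·5.46e-07) = 4.743e+04 rad/s.
Step 2 — f₀ = ω₀/(2π) = 7549 Hz.
Step 3 — Parallel Q: Q = R/(ω₀L) = 2970/(4.743e+04·0.000814) = 76.92.
Step 4 — Bandwidth: Δω = ω₀/Q = 616.7 rad/s; BW = Δω/(2π) = 98.15 Hz.

(a) f₀ = 7549 Hz  (b) Q = 76.92  (c) BW = 98.15 Hz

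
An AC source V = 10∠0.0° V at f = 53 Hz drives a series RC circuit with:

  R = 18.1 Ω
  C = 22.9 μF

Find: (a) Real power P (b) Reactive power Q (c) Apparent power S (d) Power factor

Step 1 — Angular frequency: ω = 2π·f = 2π·53 = 333 rad/s.
Step 2 — Component impedances:
  R: Z = R = 18.1 Ω
  C: Z = 1/(jωC) = -j/(ω·C) = 0 - j131.1 Ω
Step 3 — Series combination: Z_total = R + C = 18.1 - j131.1 Ω = 132.4∠-82.1° Ω.
Step 4 — Source phasor: V = 10∠0.0° V = 10 V.
Step 5 — Current: I = V / Z = 0.01033 + j0.07483 A = 0.07554∠82.1° A.
Step 6 — Complex power: S = V·I* = 0.1033 - j0.7483 VA.
Step 7 — Real power: P = Re(S) = 0.1033 W.
Step 8 — Reactive power: Q = Im(S) = -0.7483 VAR.
Step 9 — Apparent power: |S| = 0.7554 VA.
Step 10 — Power factor: PF = P/|S| = 0.1367 (leading).

(a) P = 0.1033 W  (b) Q = -0.7483 VAR  (c) S = 0.7554 VA  (d) PF = 0.1367 (leading)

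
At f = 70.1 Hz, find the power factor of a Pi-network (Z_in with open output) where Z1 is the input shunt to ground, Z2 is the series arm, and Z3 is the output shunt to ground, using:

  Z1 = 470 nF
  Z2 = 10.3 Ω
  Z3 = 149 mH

Step 1 — Angular frequency: ω = 2π·f = 2π·70.1 = 440.5 rad/s.
Step 2 — Component impedances:
  Z1: Z = 1/(jωC) = -j/(ω·C) = 0 - j4831 Ω
  Z2: Z = R = 10.3 Ω
  Z3: Z = jωL = j·440.5·0.149 = 0 + j65.63 Ω
Step 3 — With open output, the series arm Z2 and the output shunt Z3 appear in series to ground: Z2 + Z3 = 10.3 + j65.63 Ω.
Step 4 — Parallel with input shunt Z1: Z_in = Z1 || (Z2 + Z3) = 10.59 + j66.51 Ω = 67.35∠81.0° Ω.
Step 5 — Power factor: PF = cos(φ) = Re(Z)/|Z| = 10.59/67.35 = 0.1572.
Step 6 — Type: Im(Z) = 66.51 ⇒ lagging (phase φ = 81.0°).

PF = 0.1572 (lagging, φ = 81.0°)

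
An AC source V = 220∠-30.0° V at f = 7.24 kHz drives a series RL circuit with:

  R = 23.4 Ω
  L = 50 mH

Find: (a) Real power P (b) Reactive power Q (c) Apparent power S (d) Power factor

Step 1 — Angular frequency: ω = 2π·f = 2π·7240 = 4.549e+04 rad/s.
Step 2 — Component impedances:
  R: Z = R = 23.4 Ω
  L: Z = jωL = j·4.549e+04·0.05 = 0 + j2275 Ω
Step 3 — Series combination: Z_total = R + L = 23.4 + j2275 Ω = 2275∠89.4° Ω.
Step 4 — Source phasor: V = 220∠-30.0° V = 190.5 - j110 V.
Step 5 — Current: I = V / Z = -0.0475 - j0.08425 A = 0.09672∠-119.4° A.
Step 6 — Complex power: S = V·I* = 0.2189 + j21.28 VA.
Step 7 — Real power: P = Re(S) = 0.2189 W.
Step 8 — Reactive power: Q = Im(S) = 21.28 VAR.
Step 9 — Apparent power: |S| = 21.28 VA.
Step 10 — Power factor: PF = P/|S| = 0.01029 (lagging).

(a) P = 0.2189 W  (b) Q = 21.28 VAR  (c) S = 21.28 VA  (d) PF = 0.01029 (lagging)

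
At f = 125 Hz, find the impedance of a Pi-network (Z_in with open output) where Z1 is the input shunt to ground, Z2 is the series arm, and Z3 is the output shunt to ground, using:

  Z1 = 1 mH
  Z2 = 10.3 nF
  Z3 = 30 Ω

Step 1 — Angular frequency: ω = 2π·f = 2π·125 = 785.4 rad/s.
Step 2 — Component impedances:
  Z1: Z = jωL = j·785.4·0.001 = 0 + j0.7854 Ω
  Z2: Z = 1/(jωC) = -j/(ω·C) = 0 - j1.236e+05 Ω
  Z3: Z = R = 30 Ω
Step 3 — With open output, the series arm Z2 and the output shunt Z3 appear in series to ground: Z2 + Z3 = 30 - j1.236e+05 Ω.
Step 4 — Parallel with input shunt Z1: Z_in = Z1 || (Z2 + Z3) = 1.211e-09 + j0.7854 Ω = 0.7854∠90.0° Ω.

Z = 1.211e-09 + j0.7854 Ω = 0.7854∠90.0° Ω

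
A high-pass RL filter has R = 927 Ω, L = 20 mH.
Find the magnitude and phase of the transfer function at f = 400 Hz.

Step 1 — Angular frequency: ω = 2π·400 = 2513 rad/s.
Step 2 — Transfer function: H(jω) = jωL/(R + jωL).
Step 3 — Numerator jωL = j·50.27; denominator R + jωL = 927 + j50.27.
Step 4 — H = 0.002932 + j0.05406.
Step 5 — Magnitude: |H| = 0.05414 (-25.3 dB); phase: φ = 86.9°.

|H| = 0.05414 (-25.3 dB), φ = 86.9°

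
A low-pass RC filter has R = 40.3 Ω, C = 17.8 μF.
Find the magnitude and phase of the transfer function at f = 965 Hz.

Step 1 — Angular frequency: ω = 2π·965 = 6063 rad/s.
Step 2 — Transfer function: H(jω) = 1/(1 + jωRC).
Step 3 — Denominator: 1 + jωRC = 1 + j·6063·40.3·1.78e-05 = 1 + j4.349.
Step 4 — H = 0.05021 - j0.2184.
Step 5 — Magnitude: |H| = 0.2241 (-13.0 dB); phase: φ = -77.1°.

|H| = 0.2241 (-13.0 dB), φ = -77.1°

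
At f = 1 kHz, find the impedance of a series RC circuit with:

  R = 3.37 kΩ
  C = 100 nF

Step 1 — Angular frequency: ω = 2π·f = 2π·1000 = 6283 rad/s.
Step 2 — Component impedances:
  R: Z = R = 3370 Ω
  C: Z = 1/(jωC) = -j/(ω·C) = 0 - j1592 Ω
Step 3 — Series combination: Z_total = R + C = 3370 - j1592 Ω = 3727∠-25.3° Ω.

Z = 3370 - j1592 Ω = 3727∠-25.3° Ω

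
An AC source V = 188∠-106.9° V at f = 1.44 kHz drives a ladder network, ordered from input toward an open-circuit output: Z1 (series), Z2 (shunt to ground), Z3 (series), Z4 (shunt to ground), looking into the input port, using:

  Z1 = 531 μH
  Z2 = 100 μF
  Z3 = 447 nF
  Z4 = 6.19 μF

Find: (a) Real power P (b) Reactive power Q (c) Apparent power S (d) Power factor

Step 1 — Angular frequency: ω = 2π·f = 2π·1440 = 9048 rad/s.
Step 2 — Component impedances:
  Z1: Z = jωL = j·9048·0.000531 = 0 + j4.804 Ω
  Z2: Z = 1/(jωC) = -j/(ω·C) = 0 - j1.105 Ω
  Z3: Z = 1/(jωC) = -j/(ω·C) = 0 - j247.3 Ω
  Z4: Z = 1/(jωC) = -j/(ω·C) = 0 - j17.86 Ω
Step 3 — Ladder network (open output): work backward from the far end, alternating series and parallel combinations. Z_in = 0 + j3.704 Ω = 3.704∠90.0° Ω.
Step 4 — Source phasor: V = 188∠-106.9° V = -54.65 - j179.9 V.
Step 5 — Current: I = V / Z = -48.57 + j14.76 A = 50.76∠163.1° A.
Step 6 — Complex power: S = V·I* = 0 + j9543 VA.
Step 7 — Real power: P = Re(S) = 0 W.
Step 8 — Reactive power: Q = Im(S) = 9543 VAR.
Step 9 — Apparent power: |S| = 9543 VA.
Step 10 — Power factor: PF = P/|S| = 0 (lagging).

(a) P = 0 W  (b) Q = 9543 VAR  (c) S = 9543 VA  (d) PF = 0 (lagging)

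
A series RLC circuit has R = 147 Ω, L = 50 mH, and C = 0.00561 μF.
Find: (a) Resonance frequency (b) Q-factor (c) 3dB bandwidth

Step 1 — Resonance: ω₀ = 1/√(LC) = 1/√(0.05·5.61e-09) = 5.971e+04 rad/s.
Step 2 — f₀ = ω₀/(2π) = 9503 Hz.
Step 3 — Series Q: Q = ω₀L/R = 5.971e+04·0.05/147 = 20.31.
Step 4 — Bandwidth: Δω = ω₀/Q = 2940 rad/s; BW = Δω/(2π) = 467.9 Hz.

(a) f₀ = 9503 Hz  (b) Q = 20.31  (c) BW = 467.9 Hz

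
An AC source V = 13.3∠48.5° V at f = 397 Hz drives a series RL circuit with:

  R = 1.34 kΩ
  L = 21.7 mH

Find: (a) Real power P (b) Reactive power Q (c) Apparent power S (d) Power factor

Step 1 — Angular frequency: ω = 2π·f = 2π·397 = 2494 rad/s.
Step 2 — Component impedances:
  R: Z = R = 1340 Ω
  L: Z = jωL = j·2494·0.0217 = 0 + j54.13 Ω
Step 3 — Series combination: Z_total = R + L = 1340 + j54.13 Ω = 1341∠2.3° Ω.
Step 4 — Source phasor: V = 13.3∠48.5° V = 8.813 + j9.961 V.
Step 5 — Current: I = V / Z = 0.006866 + j0.007156 A = 0.009917∠46.2° A.
Step 6 — Complex power: S = V·I* = 0.1318 + j0.005324 VA.
Step 7 — Real power: P = Re(S) = 0.1318 W.
Step 8 — Reactive power: Q = Im(S) = 0.005324 VAR.
Step 9 — Apparent power: |S| = 0.1319 VA.
Step 10 — Power factor: PF = P/|S| = 0.9992 (lagging).

(a) P = 0.1318 W  (b) Q = 0.005324 VAR  (c) S = 0.1319 VA  (d) PF = 0.9992 (lagging)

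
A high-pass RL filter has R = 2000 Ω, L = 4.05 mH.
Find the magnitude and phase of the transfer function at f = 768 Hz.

Step 1 — Angular frequency: ω = 2π·768 = 4825 rad/s.
Step 2 — Transfer function: H(jω) = jωL/(R + jωL).
Step 3 — Numerator jωL = j·19.54; denominator R + jωL = 2000 + j19.54.
Step 4 — H = 9.548e-05 + j0.009771.
Step 5 — Magnitude: |H| = 0.009771 (-40.2 dB); phase: φ = 89.4°.

|H| = 0.009771 (-40.2 dB), φ = 89.4°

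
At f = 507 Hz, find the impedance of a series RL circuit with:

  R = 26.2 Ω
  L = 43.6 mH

Step 1 — Angular frequency: ω = 2π·f = 2π·507 = 3186 rad/s.
Step 2 — Component impedances:
  R: Z = R = 26.2 Ω
  L: Z = jωL = j·3186·0.0436 = 0 + j138.9 Ω
Step 3 — Series combination: Z_total = R + L = 26.2 + j138.9 Ω = 141.3∠79.3° Ω.

Z = 26.2 + j138.9 Ω = 141.3∠79.3° Ω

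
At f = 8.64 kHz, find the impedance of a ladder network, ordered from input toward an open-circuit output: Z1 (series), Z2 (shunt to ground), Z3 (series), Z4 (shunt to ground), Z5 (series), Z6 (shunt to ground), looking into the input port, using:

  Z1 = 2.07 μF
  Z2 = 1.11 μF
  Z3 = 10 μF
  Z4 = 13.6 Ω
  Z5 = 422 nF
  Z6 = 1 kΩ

Step 1 — Angular frequency: ω = 2π·f = 2π·8640 = 5.429e+04 rad/s.
Step 2 — Component impedances:
  Z1: Z = 1/(jωC) = -j/(ω·C) = 0 - j8.899 Ω
  Z2: Z = 1/(jωC) = -j/(ω·C) = 0 - j16.6 Ω
  Z3: Z = 1/(jωC) = -j/(ω·C) = 0 - j1.842 Ω
  Z4: Z = R = 13.6 Ω
  Z5: Z = 1/(jωC) = -j/(ω·C) = 0 - j43.65 Ω
  Z6: Z = R = 1000 Ω
Step 3 — Ladder network (open output): work backward from the far end, alternating series and parallel combinations. Z_in = 7.103 - j15.73 Ω = 17.26∠-65.7° Ω.

Z = 7.103 - j15.73 Ω = 17.26∠-65.7° Ω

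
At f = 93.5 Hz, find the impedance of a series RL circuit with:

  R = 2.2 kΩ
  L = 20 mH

Step 1 — Angular frequency: ω = 2π·f = 2π·93.5 = 587.5 rad/s.
Step 2 — Component impedances:
  R: Z = R = 2200 Ω
  L: Z = jωL = j·587.5·0.02 = 0 + j11.75 Ω
Step 3 — Series combination: Z_total = R + L = 2200 + j11.75 Ω = 2200∠0.3° Ω.

Z = 2200 + j11.75 Ω = 2200∠0.3° Ω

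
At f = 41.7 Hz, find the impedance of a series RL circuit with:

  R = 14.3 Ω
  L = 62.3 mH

Step 1 — Angular frequency: ω = 2π·f = 2π·41.7 = 262 rad/s.
Step 2 — Component impedances:
  R: Z = R = 14.3 Ω
  L: Z = jωL = j·262·0.0623 = 0 + j16.32 Ω
Step 3 — Series combination: Z_total = R + L = 14.3 + j16.32 Ω = 21.7∠48.8° Ω.

Z = 14.3 + j16.32 Ω = 21.7∠48.8° Ω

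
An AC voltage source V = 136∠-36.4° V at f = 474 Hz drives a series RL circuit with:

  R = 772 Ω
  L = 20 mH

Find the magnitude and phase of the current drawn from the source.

Step 1 — Angular frequency: ω = 2π·f = 2π·474 = 2978 rad/s.
Step 2 — Component impedances:
  R: Z = R = 772 Ω
  L: Z = jωL = j·2978·0.02 = 0 + j59.56 Ω
Step 3 — Series combination: Z_total = R + L = 772 + j59.56 Ω = 774.3∠4.4° Ω.
Step 4 — Source phasor: V = 136∠-36.4° V = 109.5 - j80.7 V.
Step 5 — Ohm's law: I = V / Z_total = (109.5 - j80.7) / (772 + j59.56) = 0.1329 - j0.1148 A.
Step 6 — Convert to polar: |I| = 0.1756 A, ∠I = -40.8°.

I = 0.1756∠-40.8° A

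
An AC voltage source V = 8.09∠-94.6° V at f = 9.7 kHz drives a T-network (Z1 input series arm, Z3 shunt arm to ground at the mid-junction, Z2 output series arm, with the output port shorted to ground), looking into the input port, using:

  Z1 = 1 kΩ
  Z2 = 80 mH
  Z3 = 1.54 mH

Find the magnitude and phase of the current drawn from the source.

Step 1 — Angular frequency: ω = 2π·f = 2π·9700 = 6.095e+04 rad/s.
Step 2 — Component impedances:
  Z1: Z = R = 1000 Ω
  Z2: Z = jωL = j·6.095e+04·0.08 = 0 + j4876 Ω
  Z3: Z = jωL = j·6.095e+04·0.00154 = 0 + j93.86 Ω
Step 3 — With the output port shorted to ground, the output series arm Z2 runs from the junction to ground; the shunt arm Z3 also runs from the junction to ground. They appear in parallel: Z3 || Z2 = 0 + j92.09 Ω.
Step 4 — Series with input arm Z1: Z_in = Z1 + (Z3 || Z2) = 1000 + j92.09 Ω = 1004∠5.3° Ω.
Step 5 — Source phasor: V = 8.09∠-94.6° V = -0.6488 - j8.064 V.
Step 6 — Ohm's law: I = V / Z_total = (-0.6488 - j8.064) / (1000 + j92.09) = -0.00138 - j0.007937 A.
Step 7 — Convert to polar: |I| = 0.008056 A, ∠I = -99.9°.

I = 0.008056∠-99.9° A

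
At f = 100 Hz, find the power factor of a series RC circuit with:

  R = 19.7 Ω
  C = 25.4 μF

Step 1 — Angular frequency: ω = 2π·f = 2π·100 = 628.3 rad/s.
Step 2 — Component impedances:
  R: Z = R = 19.7 Ω
  C: Z = 1/(jωC) = -j/(ω·C) = 0 - j62.66 Ω
Step 3 — Series combination: Z_total = R + C = 19.7 - j62.66 Ω = 65.68∠-72.5° Ω.
Step 4 — Power factor: PF = cos(φ) = Re(Z)/|Z| = 19.7/65.68 = 0.2999.
Step 5 — Type: Im(Z) = -62.66 ⇒ leading (phase φ = -72.5°).

PF = 0.2999 (leading, φ = -72.5°)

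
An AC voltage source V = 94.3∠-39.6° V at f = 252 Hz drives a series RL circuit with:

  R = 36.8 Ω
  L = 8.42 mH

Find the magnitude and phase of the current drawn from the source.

Step 1 — Angular frequency: ω = 2π·f = 2π·252 = 1583 rad/s.
Step 2 — Component impedances:
  R: Z = R = 36.8 Ω
  L: Z = jωL = j·1583·0.00842 = 0 + j13.33 Ω
Step 3 — Series combination: Z_total = R + L = 36.8 + j13.33 Ω = 39.14∠19.9° Ω.
Step 4 — Source phasor: V = 94.3∠-39.6° V = 72.66 - j60.11 V.
Step 5 — Ohm's law: I = V / Z_total = (72.66 - j60.11) / (36.8 + j13.33) = 1.222 - j2.076 A.
Step 6 — Convert to polar: |I| = 2.409 A, ∠I = -59.5°.

I = 2.409∠-59.5° A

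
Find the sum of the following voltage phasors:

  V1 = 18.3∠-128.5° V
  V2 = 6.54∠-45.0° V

Step 1 — Convert each phasor to rectangular form:
  V1 = 18.3·(cos(-128.5°) + j·sin(-128.5°)) = -11.39 - j14.32 V
  V2 = 6.54·(cos(-45.0°) + j·sin(-45.0°)) = 4.624 - j4.624 V
Step 2 — Sum components: V_total = -6.768 - j18.95 V.
Step 3 — Convert to polar: |V_total| = 20.12 V, ∠V_total = -109.7°.

V_total = 20.12∠-109.7° V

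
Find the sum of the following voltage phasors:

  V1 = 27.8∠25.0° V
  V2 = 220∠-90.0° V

Step 1 — Convert each phasor to rectangular form:
  V1 = 27.8·(cos(25.0°) + j·sin(25.0°)) = 25.2 + j11.75 V
  V2 = 220·(cos(-90.0°) + j·sin(-90.0°)) = 0 - j220 V
Step 2 — Sum components: V_total = 25.2 - j208.3 V.
Step 3 — Convert to polar: |V_total| = 209.8 V, ∠V_total = -83.1°.

V_total = 209.8∠-83.1° V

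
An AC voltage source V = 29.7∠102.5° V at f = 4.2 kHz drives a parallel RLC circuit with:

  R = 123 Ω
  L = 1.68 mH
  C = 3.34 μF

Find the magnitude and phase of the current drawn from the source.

Step 1 — Angular frequency: ω = 2π·f = 2π·4200 = 2.639e+04 rad/s.
Step 2 — Component impedances:
  R: Z = R = 123 Ω
  L: Z = jωL = j·2.639e+04·0.00168 = 0 + j44.33 Ω
  C: Z = 1/(jωC) = -j/(ω·C) = 0 - j11.35 Ω
Step 3 — Parallel combination: 1/Z_total = 1/R + 1/L + 1/C; Z_total = 1.862 - j15.02 Ω = 15.13∠-82.9° Ω.
Step 4 — Source phasor: V = 29.7∠102.5° V = -6.428 + j29 V.
Step 5 — Ohm's law: I = V / Z_total = (-6.428 + j29) / (1.862 - j15.02) = -1.954 - j0.1859 A.
Step 6 — Convert to polar: |I| = 1.963 A, ∠I = -174.6°.

I = 1.963∠-174.6° A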